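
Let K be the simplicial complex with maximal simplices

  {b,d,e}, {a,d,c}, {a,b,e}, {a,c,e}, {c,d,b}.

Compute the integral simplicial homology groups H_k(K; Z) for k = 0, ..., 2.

H_0 = Z,  H_1 = Z,  H_2 = 0.

K has 5 vertices, 10 edges, 5 triangles.
rank ∂_0 = 0, rank ∂_1 = 4 ⇒ b_0 = 5 − 0 − 4 = 1; all invariant factors of ∂_1 are 1 so no torsion. So H_0 ≅ Z.
rank ∂_1 = 4, rank ∂_2 = 5 ⇒ b_1 = 10 − 4 − 5 = 1; all invariant factors of ∂_2 are 1 so no torsion. So H_1 ≅ Z.
rank ∂_2 = 5, rank ∂_3 = 0 ⇒ b_2 = 5 − 5 − 0 = 0. So H_2 ≅ 0.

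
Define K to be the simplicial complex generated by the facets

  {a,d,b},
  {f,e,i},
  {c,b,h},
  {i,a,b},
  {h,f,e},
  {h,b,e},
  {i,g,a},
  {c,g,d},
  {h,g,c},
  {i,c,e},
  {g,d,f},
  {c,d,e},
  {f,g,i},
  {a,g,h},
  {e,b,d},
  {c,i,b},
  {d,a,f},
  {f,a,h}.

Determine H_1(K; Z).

H_1 ≅ Z ⊕ Z/2.

Fix the vertex order a < b < c < d < e < f < g < h < i and write every simplex with vertices in increasing order. Then dim K = 2 and the simplices of K are:

  0-simplices (9): a, b, c, d, e, f, g, h, i
  1-simplices (27): ab, ad, af, ag, ah, ai, bc, bd, be, bh, bi, cd, ce, cg, ch, ci, de, df, dg, ef, eh, ei, fg, fh, fi, gh, gi
  2-simplices (18): abd, abi, adf, afh, agh, agi, bch, bci, bde, beh, cde, cdg, cei, cgh, dfg, efh, efi, fgi

Hence C_0 ≅ Z^9, C_1 ≅ Z^27, C_2 ≅ Z^18.

The boundary map ∂_1: C_1 → C_0 sends each edge [p,q] (with p < q) to q − p. For instance
  ∂cd = d − c.
As a 9×27 matrix over Z this has rank 8, with invariant factors (1,1,1,1,1,1,1,1).

∂_2: C_2 → C_1 sends each 2-simplex [p,q,r] to [q,r] − [p,r] + [p,q]. For instance
  ∂abi = bi − ai + ab,
  ∂bde = de − be + bd.
As a 27×18 matrix over Z this has rank 18, with invariant factors (1,1,1,1,1,1,1,1,1,1,1,1,1,1,1,1,1,2).

From H_k ≅ ker(∂_k) / im(∂_{k+1}) we obtain:

  H_1: rank ker ∂_1 − rank ∂_2 = (27 − 8) − 18 = 1, and ∂_2 has invariant factor 2 > 1, so H_1 = Z ⊕ Z/2.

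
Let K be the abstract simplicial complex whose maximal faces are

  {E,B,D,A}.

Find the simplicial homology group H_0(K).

We work with the vertex ordering A < B < D < E. The simplices of K, each written with vertices in increasing order, are:

  0-simplices (4): A, B, D, E
  1-simplices (6): AB, AD, AE, BD, BE, DE
  2-simplices (4): ABD, ABE, ADE, BDE
  3-simplices (1): ABDE

so the chain groups are C_0 ≅ Z^4, C_1 ≅ Z^6, C_2 ≅ Z^4, C_3 ≅ Z^1.

∂_1: C_1 → C_0 maps an edge to its endpoints' difference, ∂[p,q] = q − p. For instance
  ∂BE = E − B.
As a 4×6 matrix over Z this has rank 3, with invariant factors (1,1,1).

∂_2: C_2 → C_1 maps a triangle to the signed sum of its edges. For instance
  ∂BDE = DE − BE + BD,
  ∂ADE = DE − AE + AD.
This gives a 6×4 integer matrix of rank 3; reducing to Smith normal form yields diagonal entries (1,1,1).

Boundary ∂_3: C_3 → C_2 sends each 3-simplex σ to the alternating sum Σ_i (−1)^i (σ with its i-th vertex removed). For instance
  ∂ABDE = BDE − ADE + ABE − ABD.
The resulting 4×1 matrix has rank 1, and its Smith normal form has invariant factors (1).

Now H_k = ker ∂_k / im ∂_{k+1}, so:

  H_0: rank C_0 − rank ∂_1 = 4 − 3 = 1, and the invariant factors of ∂_1 are all 1, so H_0 = Z.

(K is a triangulation of the 3-simplex.)

H_0 = Z.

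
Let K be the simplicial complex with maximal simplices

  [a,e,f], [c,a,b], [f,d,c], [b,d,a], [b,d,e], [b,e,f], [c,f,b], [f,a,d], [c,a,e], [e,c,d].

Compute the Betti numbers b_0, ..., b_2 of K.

b_0 = 1, b_1 = 0, b_2 = 0.

K has 6 vertices, 15 edges, 10 triangles.
rank ∂_0 = 0, rank ∂_1 = 5 ⇒ b_0 = 6 − 0 − 5 = 1; all invariant factors of ∂_1 are 1 so no torsion. So H_0 ≅ Z.
rank ∂_1 = 5, rank ∂_2 = 10 ⇒ b_1 = 15 − 5 − 10 = 0; ∂_2 has invariant factor(s) [2] giving torsion. So H_1 ≅ Z/2.
rank ∂_2 = 10, rank ∂_3 = 0 ⇒ b_2 = 10 − 10 − 0 = 0. So H_2 ≅ 0.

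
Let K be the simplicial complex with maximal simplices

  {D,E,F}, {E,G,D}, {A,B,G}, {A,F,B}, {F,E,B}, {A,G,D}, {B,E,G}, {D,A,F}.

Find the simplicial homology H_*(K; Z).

K has 6 vertices, 12 edges, 8 triangles.
rank ∂_0 = 0, rank ∂_1 = 5 ⇒ b_0 = 6 − 0 − 5 = 1; all invariant factors of ∂_1 are 1 so no torsion. So H_0 = Z.
rank ∂_1 = 5, rank ∂_2 = 7 ⇒ b_1 = 12 − 5 − 7 = 0; all invariant factors of ∂_2 are 1 so no torsion. So H_1 = 0.
rank ∂_2 = 7, rank ∂_3 = 0 ⇒ b_2 = 8 − 7 − 0 = 1. So H_2 = Z.

H_0 = Z,  H_1 = 0,  H_2 = Z.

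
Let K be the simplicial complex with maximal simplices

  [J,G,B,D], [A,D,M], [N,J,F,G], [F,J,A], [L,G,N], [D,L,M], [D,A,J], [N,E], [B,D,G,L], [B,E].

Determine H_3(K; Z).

H_3 = 0.

We work with the vertex ordering A < B < D < E < F < G < J < L < M < N. The simplices of K, each written with vertices in increasing order, are:

  0-simplices (10): A, B, D, E, F, G, J, L, M, N
  1-simplices (23): AD, AF, AJ, AM, BD, BE, BG, BJ, BL, DG, DJ, DL, DM, EN, FG, FJ, FN, GJ, GL, GN, JN, LM, LN
  2-simplices (16): ADJ, ADM, AFJ, BDG, BDJ, BDL, BGJ, BGL, DGJ, DGL, DLM, FGJ, FGN, FJN, GJN, GLN
  3-simplices (3): BDGJ, BDGL, FGJN

so the chain groups are C_0 ≅ Z^10, C_1 ≅ Z^23, C_2 ≅ Z^16, C_3 ≅ Z^3.

The boundary map ∂_1: C_1 → C_0 maps an edge to its endpoints' difference, ∂[p,q] = q − p. For instance
  ∂FJ = J − F.
The resulting 10×23 matrix has rank 9, and its Smith normal form has invariant factors (1,1,1,1,1,1,1,1,1).

Boundary ∂_2: C_2 → C_1 maps a triangle to the signed sum of its edges. For instance
  ∂GLN = LN − GN + GL,
  ∂BGJ = GJ − BJ + BG.
The 23×16 boundary matrix has rank 13 and Smith normal form diag(1,1,1,1,1,1,1,1,1,1,1,1,1).

∂_3: C_3 → C_2 sends each 3-simplex σ to the alternating sum Σ_i (−1)^i (σ with its i-th vertex removed). For instance
  ∂BDGJ = DGJ − BGJ + BDJ − BDG,
  ∂FGJN = GJN − FJN + FGN − FGJ.
The 16×3 boundary matrix has rank 3 and Smith normal form diag(1,1,1).

Computing H_k = (kernel of ∂_k) / (image of ∂_{k+1}):

  H_3: rank ker ∂_3 − rank ∂_4 = (3 − 3) − 0 = 0, and there is no ∂_4, so H_3 = 0.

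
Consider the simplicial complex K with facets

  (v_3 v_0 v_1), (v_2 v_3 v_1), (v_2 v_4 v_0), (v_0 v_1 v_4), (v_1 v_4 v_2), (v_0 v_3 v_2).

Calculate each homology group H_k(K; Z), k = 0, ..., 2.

Order the vertices as v_0 < v_1 < v_2 < v_3 < v_4. Listing each simplex with vertices in this order, K has dimension 2 with simplices:

  0-simplices (5): [v_0], [v_1], [v_2], [v_3], [v_4]
  1-simplices (9): [v_0,v_1], [v_0,v_2], [v_0,v_3], [v_0,v_4], [v_1,v_2], [v_1,v_3], [v_1,v_4], [v_2,v_3], [v_2,v_4]
  2-simplices (6): [v_0,v_1,v_3], [v_0,v_1,v_4], [v_0,v_2,v_3], [v_0,v_2,v_4], [v_1,v_2,v_3], [v_1,v_2,v_4]

giving chain groups C_0 ≅ Z^5, C_1 ≅ Z^9, C_2 ≅ Z^6.

The boundary map ∂_1: C_1 → C_0 sends each edge [p,q] (with p < q) to q − p. For instance
  ∂[v_1,v_4] = [v_4] − [v_1].
The resulting 5×9 matrix has rank 4, and its Smith normal form has invariant factors (1,1,1,1).

The boundary map ∂_2: C_2 → C_1 maps a triangle to the signed sum of its edges. For instance
  ∂[v_0,v_1,v_4] = [v_1,v_4] − [v_0,v_4] + [v_0,v_1],
  ∂[v_1,v_2,v_3] = [v_2,v_3] − [v_1,v_3] + [v_1,v_2].
The 9×6 boundary matrix has rank 5 and Smith normal form diag(1,1,1,1,1).

Computing H_k = (kernel of ∂_k) / (image of ∂_{k+1}):

  H_0: rank C_0 − rank ∂_1 = 5 − 4 = 1, and the invariant factors of ∂_1 are all 1, so H_0 = Z.
  H_1: rank ker ∂_1 − rank ∂_2 = (9 − 4) − 5 = 0, and the invariant factors of ∂_2 are all 1, so H_1 = 0.
  H_2: rank ker ∂_2 − rank ∂_3 = (6 − 5) − 0 = 1, and there is no ∂_3, so H_2 = Z.

As a check, the Euler characteristic is 5 − 9 + 6 = 2, which agrees with 1 − 0 + 1 = 2.

H_0 ≅ Z,  H_1 = 0,  H_2 ≅ Z.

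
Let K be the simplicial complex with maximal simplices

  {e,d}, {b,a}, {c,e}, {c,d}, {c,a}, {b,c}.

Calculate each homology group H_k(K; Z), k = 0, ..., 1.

H_0 ≅ Z,  H_1 ≅ Z^2.

Fix the vertex order a < b < c < d < e and write every simplex with vertices in increasing order. Then dim K = 1 and the simplices of K are:

  0-simplices (5): a, b, c, d, e
  1-simplices (6): ab, ac, bc, cd, ce, de

giving chain groups C_0 ≅ Z^5, C_1 ≅ Z^6.

∂_1: C_1 → C_0 is given by ∂[p,q] = [q] − [p].
This gives a 5×6 integer matrix of rank 4; reducing to Smith normal form yields diagonal entries (1,1,1,1).

Reading off H_k = ker ∂_k / im ∂_{k+1}:

  H_0: rank C_0 − rank ∂_1 = 5 − 4 = 1, and the invariant factors of ∂_1 are all 1, so H_0 = Z.
  H_1: rank ker ∂_1 − rank ∂_2 = (6 − 4) − 0 = 2, and there is no ∂_2, so H_1 = Z^2.

As a check, the Euler characteristic is 5 − 6 = -1, which agrees with 1 − 2 = -1.
(K is a triangulation of a wedge of 2 circles.)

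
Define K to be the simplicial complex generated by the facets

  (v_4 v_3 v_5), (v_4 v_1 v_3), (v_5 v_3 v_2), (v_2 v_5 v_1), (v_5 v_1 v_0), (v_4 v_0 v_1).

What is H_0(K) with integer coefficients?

Order the vertices as v_0 < v_1 < v_2 < v_3 < v_4 < v_5. Listing each simplex with vertices in this order, K has dimension 2 with simplices:

  0-simplices (6): [v_0], [v_1], [v_2], [v_3], [v_4], [v_5]
  1-simplices (12): [v_0,v_1], [v_0,v_4], [v_0,v_5], [v_1,v_2], [v_1,v_3], [v_1,v_4], [v_1,v_5], [v_2,v_3], [v_2,v_5], [v_3,v_4], [v_3,v_5], [v_4,v_5]
  2-simplices (6): [v_0,v_1,v_4], [v_0,v_1,v_5], [v_1,v_2,v_5], [v_1,v_3,v_4], [v_2,v_3,v_5], [v_3,v_4,v_5]

Hence C_0 ≅ Z^6, C_1 ≅ Z^12, C_2 ≅ Z^6.

Boundary ∂_1: C_1 → C_0 sends each edge [p,q] (with p < q) to q − p. For instance
  ∂[v_0,v_1] = [v_1] − [v_0].
The resulting 6×12 matrix has rank 5, and its Smith normal form has invariant factors (1,1,1,1,1).

Boundary ∂_2: C_2 → C_1 acts by ∂[p,q,r] = [q,r] − [p,r] + [p,q]. For instance
  ∂[v_0,v_1,v_5] = [v_1,v_5] − [v_0,v_5] + [v_0,v_1],
  ∂[v_0,v_1,v_4] = [v_1,v_4] − [v_0,v_4] + [v_0,v_1].
The resulting 12×6 matrix has rank 6, and its Smith normal form has invariant factors (1,1,1,1,1,1).

Now H_k = ker ∂_k / im ∂_{k+1}, so:

  H_0: rank C_0 − rank ∂_1 = 6 − 5 = 1, and the invariant factors of ∂_1 are all 1, so H_0 ≅ Z.

(K is a triangulation of the cylinder S^1 x I.)

H_0 ≅ Z.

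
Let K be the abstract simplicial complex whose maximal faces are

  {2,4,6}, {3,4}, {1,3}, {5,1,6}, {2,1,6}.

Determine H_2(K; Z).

H_2 ≅ 0.

Fix the vertex order 1 < 2 < 3 < 4 < 5 < 6 and write every simplex with vertices in increasing order. Then dim K = 2 and the simplices of K are:

  0-simplices (6): [1], [2], [3], [4], [5], [6]
  1-simplices (9): [1,2], [1,3], [1,5], [1,6], [2,4], [2,6], [3,4], [4,6], [5,6]
  2-simplices (3): [1,2,6], [1,5,6], [2,4,6]

giving chain groups C_0 ≅ Z^6, C_1 ≅ Z^9, C_2 ≅ Z^3.

The boundary map ∂_1: C_1 → C_0 maps an edge to its endpoints' difference, ∂[p,q] = q − p. For instance
  ∂[2,6] = [6] − [2].
The 6×9 boundary matrix has rank 5 and Smith normal form diag(1,1,1,1,1).

∂_2: C_2 → C_1 sends each 2-simplex [p,q,r] to [q,r] − [p,r] + [p,q]. For instance
  ∂[1,5,6] = [5,6] − [1,6] + [1,5],
  ∂[2,4,6] = [4,6] − [2,6] + [2,4].
As a 9×3 matrix over Z this has rank 3, with invariant factors (1,1,1).

Computing H_k = (kernel of ∂_k) / (image of ∂_{k+1}):

  H_2: rank ker ∂_2 − rank ∂_3 = (3 − 3) − 0 = 0, and there is no ∂_3, so H_2 = 0.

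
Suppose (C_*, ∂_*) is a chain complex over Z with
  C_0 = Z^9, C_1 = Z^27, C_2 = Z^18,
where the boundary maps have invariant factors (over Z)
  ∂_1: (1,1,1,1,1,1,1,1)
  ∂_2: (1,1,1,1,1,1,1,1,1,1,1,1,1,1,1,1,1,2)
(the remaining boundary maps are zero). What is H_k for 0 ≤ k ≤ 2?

H_0: b_0 = 9 − 0 − 8 = 1; torsion from ∂_1 factors > 1: none. So H_0 ≅ Z.
H_1: b_1 = 27 − 8 − 18 = 1; torsion from ∂_2 factors > 1: [2]. So H_1 ≅ Z × Z/2.
H_2: b_2 = 18 − 18 − 0 = 0; torsion from ∂_3 factors > 1: none. So H_2 ≅ 0.

H_0 ≅ Z,  H_1 ≅ Z × Z/2,  H_2 = 0.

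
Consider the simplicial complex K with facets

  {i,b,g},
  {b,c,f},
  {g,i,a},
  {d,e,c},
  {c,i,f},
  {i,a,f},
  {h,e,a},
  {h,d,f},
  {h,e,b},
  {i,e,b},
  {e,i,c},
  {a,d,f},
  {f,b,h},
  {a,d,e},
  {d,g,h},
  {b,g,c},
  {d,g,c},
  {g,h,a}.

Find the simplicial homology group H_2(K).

H_2 ≅ 0.

K has 9 vertices, 27 edges, 18 triangles.
rank ∂_2 = 18, rank ∂_3 = 0 ⇒ b_2 = 18 − 18 − 0 = 0. So H_2 = 0.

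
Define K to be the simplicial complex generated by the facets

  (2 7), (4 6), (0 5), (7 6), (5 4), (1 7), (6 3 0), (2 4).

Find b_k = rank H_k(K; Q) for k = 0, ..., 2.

b_0 = 1, b_1 = 2, b_2 = 0.

Fix the vertex order 0 < 1 < 2 < 3 < 4 < 5 < 6 < 7 and write every simplex with vertices in increasing order. Then dim K = 2 and the simplices of K are:

  0-simplices (8): [0], [1], [2], [3], [4], [5], [6], [7]
  1-simplices (10): [0,3], [0,5], [0,6], [1,7], [2,4], [2,7], [3,6], [4,5], [4,6], [6,7]
  2-simplices (1): [0,3,6]

so the chain groups are C_0 ≅ Z^8, C_1 ≅ Z^10, C_2 ≅ Z^1.

Boundary ∂_1: C_1 → C_0 sends each edge [p,q] (with p < q) to q − p. For instance
  ∂[1,7] = [7] − [1].
As a 8×10 matrix over Z this has rank 7, with invariant factors (1,1,1,1,1,1,1).

∂_2: C_2 → C_1 sends each 2-simplex [p,q,r] to [q,r] − [p,r] + [p,q]. For instance
  ∂[0,3,6] = [3,6] − [0,6] + [0,3].
The resulting 10×1 matrix has rank 1, and its Smith normal form has invariant factors (1).

Now H_k = ker ∂_k / im ∂_{k+1}, so:

  H_0: rank C_0 − rank ∂_1 = 8 − 7 = 1, and the invariant factors of ∂_1 are all 1, so H_0 ≅ Z.
  H_1: rank ker ∂_1 − rank ∂_2 = (10 − 7) − 1 = 2, and the invariant factors of ∂_2 are all 1, so H_1 ≅ Z^2.
  H_2: rank ker ∂_2 − rank ∂_3 = (1 − 1) − 0 = 0, and there is no ∂_3, so H_2 ≅ 0.

Hence the Betti numbers are b_0 = 1, b_1 = 2, b_2 = 0.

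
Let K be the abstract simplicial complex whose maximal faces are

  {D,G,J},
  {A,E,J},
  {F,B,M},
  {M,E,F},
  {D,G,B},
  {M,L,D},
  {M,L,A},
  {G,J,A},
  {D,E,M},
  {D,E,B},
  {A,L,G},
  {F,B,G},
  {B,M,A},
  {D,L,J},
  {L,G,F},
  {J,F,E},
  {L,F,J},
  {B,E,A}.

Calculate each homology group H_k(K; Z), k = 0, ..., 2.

Take the total order A < B < D < E < F < G < J < L < M on the vertex set. Then K (dimension 2) consists of the simplices:

  0-simplices (9): A, B, D, E, F, G, J, L, M
  1-simplices (27): AB, AE, AG, AJ, AL, AM, BD, BE, BF, BG, BM, DE, DG, DJ, DL, DM, EF, EJ, EM, FG, FJ, FL, FM, GJ, GL, JL, LM
  2-simplices (18): ABE, ABM, AEJ, AGJ, AGL, ALM, BDE, BDG, BFG, BFM, DEM, DGJ, DJL, DLM, EFJ, EFM, FGL, FJL

Hence C_0 ≅ Z^9, C_1 ≅ Z^27, C_2 ≅ Z^18.

∂_1: C_1 → C_0 is given by ∂[p,q] = [q] − [p]. For instance
  ∂BM = M − B.
This gives a 9×27 integer matrix of rank 8; reducing to Smith normal form yields diagonal entries (1,1,1,1,1,1,1,1).

The boundary map ∂_2: C_2 → C_1 maps a triangle to the signed sum of its edges. For instance
  ∂BFM = FM − BM + BF,
  ∂EFJ = FJ − EJ + EF.
The resulting 27×18 matrix has rank 18, and its Smith normal form has invariant factors (1,1,1,1,1,1,1,1,1,1,1,1,1,1,1,1,1,2).

From H_k ≅ ker(∂_k) / im(∂_{k+1}) we obtain:

  H_0: rank C_0 − rank ∂_1 = 9 − 8 = 1, and the invariant factors of ∂_1 are all 1, so H_0 = Z.
  H_1: rank ker ∂_1 − rank ∂_2 = (27 − 8) − 18 = 1, and ∂_2 has invariant factor 2 > 1, so H_1 = Z ⊕ Z_2.
  H_2: rank ker ∂_2 − rank ∂_3 = (18 − 18) − 0 = 0, and there is no ∂_3, so H_2 = 0.

H_0 ≅ Z,  H_1 ≅ Z ⊕ Z_2,  H_2 = 0.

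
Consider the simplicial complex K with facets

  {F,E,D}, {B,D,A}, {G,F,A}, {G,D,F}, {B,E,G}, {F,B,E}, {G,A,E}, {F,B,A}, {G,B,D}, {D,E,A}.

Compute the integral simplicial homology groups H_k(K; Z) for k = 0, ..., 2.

K has 6 vertices, 15 edges, 10 triangles.
rank ∂_0 = 0, rank ∂_1 = 5 ⇒ b_0 = 6 − 0 − 5 = 1; all invariant factors of ∂_1 are 1 so no torsion. So H_0 = Z.
rank ∂_1 = 5, rank ∂_2 = 10 ⇒ b_1 = 15 − 5 − 10 = 0; ∂_2 has invariant factor(s) [2] giving torsion. So H_1 = Z/2.
rank ∂_2 = 10, rank ∂_3 = 0 ⇒ b_2 = 10 − 10 − 0 = 0. So H_2 = 0.

H_0 = Z,  H_1 = Z/2,  H_2 = 0.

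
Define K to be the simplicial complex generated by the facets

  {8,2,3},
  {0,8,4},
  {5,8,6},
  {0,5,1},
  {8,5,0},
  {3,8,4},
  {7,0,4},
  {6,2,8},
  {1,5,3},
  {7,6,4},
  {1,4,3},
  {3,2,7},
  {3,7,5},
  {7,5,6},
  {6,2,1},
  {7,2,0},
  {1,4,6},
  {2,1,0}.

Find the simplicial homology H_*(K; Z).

Fix the vertex order 0 < 1 < 2 < 3 < 4 < 5 < 6 < 7 < 8 and write every simplex with vertices in increasing order. Then dim K = 2 and the simplices of K are:

  0-simplices (9): [0], [1], [2], [3], [4], [5], [6], [7], [8]
  1-simplices (27): (27 of them)
  2-simplices (18): [0,1,2], [0,1,5], [0,2,7], [0,4,7], [0,4,8], [0,5,8], [1,2,6], [1,3,4], [1,3,5], [1,4,6], [2,3,7], [2,3,8], [2,6,8], [3,4,8], [3,5,7], [4,6,7], [5,6,7], [5,6,8]

Hence C_0 ≅ Z^9, C_1 ≅ Z^27, C_2 ≅ Z^18.

Boundary ∂_1: C_1 → C_0 sends each edge [p,q] (with p < q) to q − p. For instance
  ∂[1,4] = [4] − [1].
The 9×27 boundary matrix has rank 8 and Smith normal form diag(1,1,1,1,1,1,1,1).

∂_2: C_2 → C_1 acts by ∂[p,q,r] = [q,r] − [p,r] + [p,q]. For instance
  ∂[0,4,7] = [4,7] − [0,7] + [0,4],
  ∂[3,4,8] = [4,8] − [3,8] + [3,4].
This gives a 27×18 integer matrix of rank 17; reducing to Smith normal form yields diagonal entries (1,1,1,1,1,1,1,1,1,1,1,1,1,1,1,1,1).

From H_k ≅ ker(∂_k) / im(∂_{k+1}) we obtain:

  H_0: rank C_0 − rank ∂_1 = 9 − 8 = 1, and the invariant factors of ∂_1 are all 1, so H_0 ≅ Z.
  H_1: rank ker ∂_1 − rank ∂_2 = (27 − 8) − 17 = 2, and the invariant factors of ∂_2 are all 1, so H_1 ≅ Z^2.
  H_2: rank ker ∂_2 − rank ∂_3 = (18 − 17) − 0 = 1, and there is no ∂_3, so H_2 ≅ Z.

H_0 ≅ Z,  H_1 ≅ Z^2,  H_2 ≅ Z.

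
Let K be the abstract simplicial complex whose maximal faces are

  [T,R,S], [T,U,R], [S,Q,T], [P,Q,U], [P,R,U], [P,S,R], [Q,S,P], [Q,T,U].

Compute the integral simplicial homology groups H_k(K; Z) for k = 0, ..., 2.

H_0 = Z,  H_1 = 0,  H_2 = Z.

Fix the vertex order P < Q < R < S < T < U and write every simplex with vertices in increasing order. Then dim K = 2 and the simplices of K are:

  0-simplices (6): P, Q, R, S, T, U
  1-simplices (12): PQ, PR, PS, PU, QS, QT, QU, RS, RT, RU, ST, TU
  2-simplices (8): PQS, PQU, PRS, PRU, QST, QTU, RST, RTU

Hence C_0 ≅ Z^6, C_1 ≅ Z^12, C_2 ≅ Z^8.

The boundary map ∂_1: C_1 → C_0 is given by ∂[p,q] = [q] − [p]. For instance
  ∂PR = R − P.
This gives a 6×12 integer matrix of rank 5; reducing to Smith normal form yields diagonal entries (1,1,1,1,1).

∂_2: C_2 → C_1 maps a triangle to the signed sum of its edges. For instance
  ∂PRU = RU − PU + PR,
  ∂PQS = QS − PS + PQ.
The 12×8 boundary matrix has rank 7 and Smith normal form diag(1,1,1,1,1,1,1).

Reading off H_k = ker ∂_k / im ∂_{k+1}:

  H_0: rank C_0 − rank ∂_1 = 6 − 5 = 1, and the invariant factors of ∂_1 are all 1, so H_0 = Z.
  H_1: rank ker ∂_1 − rank ∂_2 = (12 − 5) − 7 = 0, and the invariant factors of ∂_2 are all 1, so H_1 = 0.
  H_2: rank ker ∂_2 − rank ∂_3 = (8 − 7) − 0 = 1, and there is no ∂_3, so H_2 = Z.

As a check, the Euler characteristic is 6 − 12 + 8 = 2, which agrees with 1 − 0 + 1 = 2.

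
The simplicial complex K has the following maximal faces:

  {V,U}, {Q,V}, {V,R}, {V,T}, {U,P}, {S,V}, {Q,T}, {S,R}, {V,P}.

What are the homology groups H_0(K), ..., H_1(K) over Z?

Fix the vertex order P < Q < R < S < T < U < V and write every simplex with vertices in increasing order. Then dim K = 1 and the simplices of K are:

  0-simplices (7): P, Q, R, S, T, U, V
  1-simplices (9): PU, PV, QT, QV, RS, RV, SV, TV, UV

giving chain groups C_0 ≅ Z^7, C_1 ≅ Z^9.

Boundary ∂_1: C_1 → C_0 maps an edge to its endpoints' difference, ∂[p,q] = q − p.
This gives a 7×9 integer matrix of rank 6; reducing to Smith normal form yields diagonal entries (1,1,1,1,1,1).

Now H_k = ker ∂_k / im ∂_{k+1}, so:

  H_0: rank C_0 − rank ∂_1 = 7 − 6 = 1, and the invariant factors of ∂_1 are all 1, so H_0 ≅ Z.
  H_1: rank ker ∂_1 − rank ∂_2 = (9 − 6) − 0 = 3, and there is no ∂_2, so H_1 ≅ Z^3.

As a check, the Euler characteristic is 7 − 9 = -2, which agrees with 1 − 3 = -2.
(K is a triangulation of a wedge of 3 circles.)

H_0 ≅ Z,  H_1 ≅ Z^3.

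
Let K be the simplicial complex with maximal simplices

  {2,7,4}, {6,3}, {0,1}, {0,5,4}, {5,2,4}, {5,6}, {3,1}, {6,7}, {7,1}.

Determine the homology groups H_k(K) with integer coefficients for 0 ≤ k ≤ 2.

Order the vertices as 0 < 1 < 2 < 3 < 4 < 5 < 6 < 7. Listing each simplex with vertices in this order, K has dimension 2 with simplices:

  0-simplices (8): [0], [1], [2], [3], [4], [5], [6], [7]
  1-simplices (13): [0,1], [0,4], [0,5], [1,3], [1,7], [2,4], [2,5], [2,7], [3,6], [4,5], [4,7], [5,6], [6,7]
  2-simplices (3): [0,4,5], [2,4,5], [2,4,7]

giving chain groups C_0 ≅ Z^8, C_1 ≅ Z^13, C_2 ≅ Z^3.

∂_1: C_1 → C_0 maps an edge to its endpoints' difference, ∂[p,q] = q − p.
The resulting 8×13 matrix has rank 7, and its Smith normal form has invariant factors (1,1,1,1,1,1,1).

∂_2: C_2 → C_1 acts by ∂[p,q,r] = [q,r] − [p,r] + [p,q]. For instance
  ∂[0,4,5] = [4,5] − [0,5] + [0,4],
  ∂[2,4,7] = [4,7] − [2,7] + [2,4].
This gives a 13×3 integer matrix of rank 3; reducing to Smith normal form yields diagonal entries (1,1,1).

From H_k ≅ ker(∂_k) / im(∂_{k+1}) we obtain:

  H_0: rank C_0 − rank ∂_1 = 8 − 7 = 1, and the invariant factors of ∂_1 are all 1, so H_0 = Z.
  H_1: rank ker ∂_1 − rank ∂_2 = (13 − 7) − 3 = 3, and the invariant factors of ∂_2 are all 1, so H_1 = Z^3.
  H_2: rank ker ∂_2 − rank ∂_3 = (3 − 3) − 0 = 0, and there is no ∂_3, so H_2 = 0.

As a check, the Euler characteristic is 8 − 13 + 3 = -2, which agrees with 1 − 3 + 0 = -2.

H_0 ≅ Z,  H_1 ≅ Z^3,  H_2 = 0.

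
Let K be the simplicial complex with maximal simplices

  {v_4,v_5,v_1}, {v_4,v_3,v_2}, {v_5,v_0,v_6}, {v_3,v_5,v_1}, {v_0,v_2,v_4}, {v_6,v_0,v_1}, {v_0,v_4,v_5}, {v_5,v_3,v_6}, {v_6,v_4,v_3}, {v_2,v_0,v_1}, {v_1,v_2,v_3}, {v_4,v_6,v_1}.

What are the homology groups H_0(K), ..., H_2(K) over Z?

H_0 ≅ Z,  H_1 ≅ Z_2,  H_2 = 0.

Fix the vertex order v_0 < v_1 < v_2 < v_3 < v_4 < v_5 < v_6 and write every simplex with vertices in increasing order. Then dim K = 2 and the simplices of K are:

  0-simplices (7): [v_0], [v_1], [v_2], [v_3], [v_4], [v_5], [v_6]
  1-simplices (18): (18 of them)
  2-simplices (12): (12 of them)

so the chain groups are C_0 ≅ Z^7, C_1 ≅ Z^18, C_2 ≅ Z^12.

∂_1: C_1 → C_0 sends each edge [p,q] (with p < q) to q − p.
As a 7×18 matrix over Z this has rank 6, with invariant factors (1,1,1,1,1,1).

∂_2: C_2 → C_1 sends each 2-simplex [p,q,r] to [q,r] − [p,r] + [p,q]. For instance
  ∂[v_0,v_5,v_6] = [v_5,v_6] − [v_0,v_6] + [v_0,v_5],
  ∂[v_1,v_4,v_5] = [v_4,v_5] − [v_1,v_5] + [v_1,v_4].
As a 18×12 matrix over Z this has rank 12, with invariant factors (1,1,1,1,1,1,1,1,1,1,1,2).

Reading off H_k = ker ∂_k / im ∂_{k+1}:

  H_0: rank C_0 − rank ∂_1 = 7 − 6 = 1, and the invariant factors of ∂_1 are all 1, so H_0 ≅ Z.
  H_1: rank ker ∂_1 − rank ∂_2 = (18 − 6) − 12 = 0, and ∂_2 has invariant factor 2 > 1, so H_1 ≅ Z_2.
  H_2: rank ker ∂_2 − rank ∂_3 = (12 − 12) − 0 = 0, and there is no ∂_3, so H_2 ≅ 0.

As a check, the Euler characteristic is 7 − 18 + 12 = 1, which agrees with 1 − 0 + 0 = 1.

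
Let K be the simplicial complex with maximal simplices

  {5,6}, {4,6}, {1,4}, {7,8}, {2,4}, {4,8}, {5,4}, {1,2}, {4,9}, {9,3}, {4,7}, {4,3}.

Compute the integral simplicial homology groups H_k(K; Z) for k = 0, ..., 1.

Fix the vertex order 1 < 2 < 3 < 4 < 5 < 6 < 7 < 8 < 9 and write every simplex with vertices in increasing order. Then dim K = 1 and the simplices of K are:

  0-simplices (9): [1], [2], [3], [4], [5], [6], [7], [8], [9]
  1-simplices (12): [1,2], [1,4], [2,4], [3,4], [3,9], [4,5], [4,6], [4,7], [4,8], [4,9], [5,6], [7,8]

Hence C_0 ≅ Z^9, C_1 ≅ Z^12.

Boundary ∂_1: C_1 → C_0 is given by ∂[p,q] = [q] − [p]. For instance
  ∂[4,9] = [9] − [4].
The resulting 9×12 matrix has rank 8, and its Smith normal form has invariant factors (1,1,1,1,1,1,1,1).

Now H_k = ker ∂_k / im ∂_{k+1}, so:

  H_0: rank C_0 − rank ∂_1 = 9 − 8 = 1, and the invariant factors of ∂_1 are all 1, so H_0 = Z.
  H_1: rank ker ∂_1 − rank ∂_2 = (12 − 8) − 0 = 4, and there is no ∂_2, so H_1 = Z^4.

(K is a triangulation of a wedge of 4 circles.)

H_0 ≅ Z,  H_1 ≅ Z^4.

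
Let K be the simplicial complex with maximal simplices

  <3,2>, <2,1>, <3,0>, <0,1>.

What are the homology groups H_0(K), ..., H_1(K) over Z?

Fix the vertex order 0 < 1 < 2 < 3 and write every simplex with vertices in increasing order. Then dim K = 1 and the simplices of K are:

  0-simplices (4): [0], [1], [2], [3]
  1-simplices (4): [0,1], [0,3], [1,2], [2,3]

giving chain groups C_0 ≅ Z^4, C_1 ≅ Z^4.

The boundary map ∂_1: C_1 → C_0 maps an edge to its endpoints' difference, ∂[p,q] = q − p. For instance
  ∂[2,3] = [3] − [2].
As a 4×4 matrix over Z this has rank 3, with invariant factors (1,1,1).

Computing H_k = (kernel of ∂_k) / (image of ∂_{k+1}):

  H_0: rank C_0 − rank ∂_1 = 4 − 3 = 1, and the invariant factors of ∂_1 are all 1, so H_0 = Z.
  H_1: rank ker ∂_1 − rank ∂_2 = (4 − 3) − 0 = 1, and there is no ∂_2, so H_1 = Z.

(K is a triangulation of the circle S^1.)

H_0 = Z,  H_1 = Z.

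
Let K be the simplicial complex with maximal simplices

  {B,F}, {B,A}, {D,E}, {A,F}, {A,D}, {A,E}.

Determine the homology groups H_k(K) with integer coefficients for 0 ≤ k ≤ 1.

Order the vertices as A < B < D < E < F. Listing each simplex with vertices in this order, K has dimension 1 with simplices:

  0-simplices (5): A, B, D, E, F
  1-simplices (6): AB, AD, AE, AF, BF, DE

so the chain groups are C_0 ≅ Z^5, C_1 ≅ Z^6.

Boundary ∂_1: C_1 → C_0 sends each edge [p,q] (with p < q) to q − p.
The resulting 5×6 matrix has rank 4, and its Smith normal form has invariant factors (1,1,1,1).

Reading off H_k = ker ∂_k / im ∂_{k+1}:

  H_0: rank C_0 − rank ∂_1 = 5 − 4 = 1, and the invariant factors of ∂_1 are all 1, so H_0 ≅ Z.
  H_1: rank ker ∂_1 − rank ∂_2 = (6 − 4) − 0 = 2, and there is no ∂_2, so H_1 ≅ Z^2.

H_0 ≅ Z,  H_1 ≅ Z^2.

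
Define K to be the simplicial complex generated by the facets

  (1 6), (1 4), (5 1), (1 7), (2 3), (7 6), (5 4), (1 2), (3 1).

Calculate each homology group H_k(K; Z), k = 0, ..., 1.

H_0 = Z,  H_1 = Z^3.

Order the vertices as 1 < 2 < 3 < 4 < 5 < 6 < 7. Listing each simplex with vertices in this order, K has dimension 1 with simplices:

  0-simplices (7): [1], [2], [3], [4], [5], [6], [7]
  1-simplices (9): [1,2], [1,3], [1,4], [1,5], [1,6], [1,7], [2,3], [4,5], [6,7]

giving chain groups C_0 ≅ Z^7, C_1 ≅ Z^9.

The boundary map ∂_1: C_1 → C_0 is given by ∂[p,q] = [q] − [p]. For instance
  ∂[1,7] = [7] − [1].
The 7×9 boundary matrix has rank 6 and Smith normal form diag(1,1,1,1,1,1).

Computing H_k = (kernel of ∂_k) / (image of ∂_{k+1}):

  H_0: rank C_0 − rank ∂_1 = 7 − 6 = 1, and the invariant factors of ∂_1 are all 1, so H_0 ≅ Z.
  H_1: rank ker ∂_1 − rank ∂_2 = (9 − 6) − 0 = 3, and there is no ∂_2, so H_1 ≅ Z^3.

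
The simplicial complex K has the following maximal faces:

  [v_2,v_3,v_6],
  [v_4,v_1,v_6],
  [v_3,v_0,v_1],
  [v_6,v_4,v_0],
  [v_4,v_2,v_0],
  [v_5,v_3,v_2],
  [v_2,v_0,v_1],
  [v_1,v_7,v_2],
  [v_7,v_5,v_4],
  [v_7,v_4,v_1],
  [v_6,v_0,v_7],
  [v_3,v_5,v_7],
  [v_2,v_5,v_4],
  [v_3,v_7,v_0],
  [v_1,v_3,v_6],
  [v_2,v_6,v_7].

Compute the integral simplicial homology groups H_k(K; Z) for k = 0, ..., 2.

We work with the vertex ordering v_0 < v_1 < v_2 < v_3 < v_4 < v_5 < v_6 < v_7. The simplices of K, each written with vertices in increasing order, are:

  0-simplices (8): [v_0], [v_1], [v_2], [v_3], [v_4], [v_5], [v_6], [v_7]
  1-simplices (24): (24 of them)
  2-simplices (16): (16 of them)

Hence C_0 ≅ Z^8, C_1 ≅ Z^24, C_2 ≅ Z^16.

∂_1: C_1 → C_0 maps an edge to its endpoints' difference, ∂[p,q] = q − p. For instance
  ∂[v_6,v_7] = [v_7] − [v_6].
This gives a 8×24 integer matrix of rank 7; reducing to Smith normal form yields diagonal entries (1,1,1,1,1,1,1).

∂_2: C_2 → C_1 sends each 2-simplex [p,q,r] to [q,r] − [p,r] + [p,q]. For instance
  ∂[v_2,v_3,v_6] = [v_3,v_6] − [v_2,v_6] + [v_2,v_3],
  ∂[v_4,v_5,v_7] = [v_5,v_7] − [v_4,v_7] + [v_4,v_5].
The 24×16 boundary matrix has rank 15 and Smith normal form diag(1,1,1,1,1,1,1,1,1,1,1,1,1,1,1).

Now H_k = ker ∂_k / im ∂_{k+1}, so:

  H_0: rank C_0 − rank ∂_1 = 8 − 7 = 1, and the invariant factors of ∂_1 are all 1, so H_0 = Z.
  H_1: rank ker ∂_1 − rank ∂_2 = (24 − 7) − 15 = 2, and the invariant factors of ∂_2 are all 1, so H_1 = Z^2.
  H_2: rank ker ∂_2 − rank ∂_3 = (16 − 15) − 0 = 1, and there is no ∂_3, so H_2 = Z.

H_0 ≅ Z,  H_1 ≅ Z^2,  H_2 ≅ Z.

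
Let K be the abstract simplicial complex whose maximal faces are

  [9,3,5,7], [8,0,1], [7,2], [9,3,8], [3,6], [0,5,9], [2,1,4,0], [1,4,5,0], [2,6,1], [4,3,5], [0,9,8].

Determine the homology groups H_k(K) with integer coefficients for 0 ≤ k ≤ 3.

H_0 = Z,  H_1 = Z^2,  H_2 = 0,  H_3 = 0.

Order the vertices as 0 < 1 < 2 < 3 < 4 < 5 < 6 < 7 < 8 < 9. Listing each simplex with vertices in this order, K has dimension 3 with simplices:

  0-simplices (10): [0], [1], [2], [3], [4], [5], [6], [7], [8], [9]
  1-simplices (25): (25 of them)
  2-simplices (17): [0,1,2], [0,1,4], [0,1,5], [0,1,8], [0,2,4], [0,4,5], [0,5,9], [0,8,9], [1,2,4], [1,2,6], [1,4,5], [3,4,5], [3,5,7], [3,5,9], [3,7,9], [3,8,9], [5,7,9]
  3-simplices (3): [0,1,2,4], [0,1,4,5], [3,5,7,9]

giving chain groups C_0 ≅ Z^10, C_1 ≅ Z^25, C_2 ≅ Z^17, C_3 ≅ Z^3.

∂_1: C_1 → C_0 sends each edge [p,q] (with p < q) to q − p. For instance
  ∂[1,5] = [5] − [1].
The resulting 10×25 matrix has rank 9, and its Smith normal form has invariant factors (1,1,1,1,1,1,1,1,1).

∂_2: C_2 → C_1 acts by ∂[p,q,r] = [q,r] − [p,r] + [p,q]. For instance
  ∂[0,1,2] = [1,2] − [0,2] + [0,1],
  ∂[1,2,4] = [2,4] − [1,4] + [1,2].
The 25×17 boundary matrix has rank 14 and Smith normal form diag(1,1,1,1,1,1,1,1,1,1,1,1,1,1).

∂_3: C_3 → C_2 sends each 3-simplex σ to the alternating sum Σ_i (−1)^i (σ with its i-th vertex removed). For instance
  ∂[0,1,2,4] = [1,2,4] − [0,2,4] + [0,1,4] − [0,1,2],
  ∂[0,1,4,5] = [1,4,5] − [0,4,5] + [0,1,5] − [0,1,4].
This gives a 17×3 integer matrix of rank 3; reducing to Smith normal form yields diagonal entries (1,1,1).

Now H_k = ker ∂_k / im ∂_{k+1}, so:

  H_0: rank C_0 − rank ∂_1 = 10 − 9 = 1, and the invariant factors of ∂_1 are all 1, so H_0 = Z.
  H_1: rank ker ∂_1 − rank ∂_2 = (25 − 9) − 14 = 2, and the invariant factors of ∂_2 are all 1, so H_1 = Z^2.
  H_2: rank ker ∂_2 − rank ∂_3 = (17 − 14) − 3 = 0, and the invariant factors of ∂_3 are all 1, so H_2 = 0.
  H_3: rank ker ∂_3 − rank ∂_4 = (3 − 3) − 0 = 0, and there is no ∂_4, so H_3 = 0.

As a check, the Euler characteristic is 10 − 25 + 17 − 3 = -1, which agrees with 1 − 2 + 0 − 0 = -1.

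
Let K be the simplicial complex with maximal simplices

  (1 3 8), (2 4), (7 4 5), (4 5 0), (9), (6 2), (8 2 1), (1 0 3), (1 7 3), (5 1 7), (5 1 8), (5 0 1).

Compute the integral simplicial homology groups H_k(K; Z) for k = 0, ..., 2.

H_0 = Z^2,  H_1 = Z,  H_2 = 0.

Order the vertices as 0 < 1 < 2 < 3 < 4 < 5 < 6 < 7 < 8 < 9. Listing each simplex with vertices in this order, K has dimension 2 with simplices:

  0-simplices (10): [0], [1], [2], [3], [4], [5], [6], [7], [8], [9]
  1-simplices (18): [0,1], [0,3], [0,4], [0,5], [1,2], [1,3], [1,5], [1,7], [1,8], [2,4], [2,6], [2,8], [3,7], [3,8], [4,5], [4,7], [5,7], [5,8]
  2-simplices (9): [0,1,3], [0,1,5], [0,4,5], [1,2,8], [1,3,7], [1,3,8], [1,5,7], [1,5,8], [4,5,7]

Hence C_0 ≅ Z^10, C_1 ≅ Z^18, C_2 ≅ Z^9.

∂_1: C_1 → C_0 maps an edge to its endpoints' difference, ∂[p,q] = q − p. For instance
  ∂[1,5] = [5] − [1].
As a 10×18 matrix over Z this has rank 8, with invariant factors (1,1,1,1,1,1,1,1).

∂_2: C_2 → C_1 acts by ∂[p,q,r] = [q,r] − [p,r] + [p,q]. For instance
  ∂[1,2,8] = [2,8] − [1,8] + [1,2],
  ∂[1,3,8] = [3,8] − [1,8] + [1,3].
The 18×9 boundary matrix has rank 9 and Smith normal form diag(1,1,1,1,1,1,1,1,1).

Now H_k = ker ∂_k / im ∂_{k+1}, so:

  H_0: rank C_0 − rank ∂_1 = 10 − 8 = 2, and the invariant factors of ∂_1 are all 1, so H_0 = Z^2.
  H_1: rank ker ∂_1 − rank ∂_2 = (18 − 8) − 9 = 1, and the invariant factors of ∂_2 are all 1, so H_1 = Z.
  H_2: rank ker ∂_2 − rank ∂_3 = (9 − 9) − 0 = 0, and there is no ∂_3, so H_2 = 0.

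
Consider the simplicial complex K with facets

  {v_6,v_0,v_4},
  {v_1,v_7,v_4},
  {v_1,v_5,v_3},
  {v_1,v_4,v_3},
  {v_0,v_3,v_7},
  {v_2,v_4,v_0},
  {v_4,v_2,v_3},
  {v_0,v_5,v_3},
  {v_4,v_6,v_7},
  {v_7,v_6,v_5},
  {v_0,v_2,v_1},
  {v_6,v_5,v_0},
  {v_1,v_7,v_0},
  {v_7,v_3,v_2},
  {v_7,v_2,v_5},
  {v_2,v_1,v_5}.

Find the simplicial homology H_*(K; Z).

Order the vertices as v_0 < v_1 < v_2 < v_3 < v_4 < v_5 < v_6 < v_7. Listing each simplex with vertices in this order, K has dimension 2 with simplices:

  0-simplices (8): [v_0], [v_1], [v_2], [v_3], [v_4], [v_5], [v_6], [v_7]
  1-simplices (24): (24 of them)
  2-simplices (16): (16 of them)

so the chain groups are C_0 ≅ Z^8, C_1 ≅ Z^24, C_2 ≅ Z^16.

∂_1: C_1 → C_0 is given by ∂[p,q] = [q] − [p]. For instance
  ∂[v_4,v_7] = [v_7] − [v_4].
As a 8×24 matrix over Z this has rank 7, with invariant factors (1,1,1,1,1,1,1).

The boundary map ∂_2: C_2 → C_1 acts by ∂[p,q,r] = [q,r] − [p,r] + [p,q]. For instance
  ∂[v_2,v_3,v_7] = [v_3,v_7] − [v_2,v_7] + [v_2,v_3],
  ∂[v_1,v_3,v_4] = [v_3,v_4] − [v_1,v_4] + [v_1,v_3].
This gives a 24×16 integer matrix of rank 15; reducing to Smith normal form yields diagonal entries (1,1,1,1,1,1,1,1,1,1,1,1,1,1,1).

Reading off H_k = ker ∂_k / im ∂_{k+1}:

  H_0: rank C_0 − rank ∂_1 = 8 − 7 = 1, and the invariant factors of ∂_1 are all 1, so H_0 = Z.
  H_1: rank ker ∂_1 − rank ∂_2 = (24 − 7) − 15 = 2, and the invariant factors of ∂_2 are all 1, so H_1 = Z^2.
  H_2: rank ker ∂_2 − rank ∂_3 = (16 − 15) − 0 = 1, and there is no ∂_3, so H_2 = Z.

As a check, the Euler characteristic is 8 − 24 + 16 = 0, which agrees with 1 − 2 + 1 = 0.

H_0 = Z,  H_1 = Z^2,  H_2 = Z.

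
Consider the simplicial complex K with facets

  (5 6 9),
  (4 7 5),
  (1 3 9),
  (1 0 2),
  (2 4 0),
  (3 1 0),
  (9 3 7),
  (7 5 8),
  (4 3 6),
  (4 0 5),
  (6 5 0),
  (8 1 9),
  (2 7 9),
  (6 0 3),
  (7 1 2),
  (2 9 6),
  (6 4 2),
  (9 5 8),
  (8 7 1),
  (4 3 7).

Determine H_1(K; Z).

H_1 = Z ⊕ Z/2.

Order the vertices as 0 < 1 < 2 < 3 < 4 < 5 < 6 < 7 < 8 < 9. Listing each simplex with vertices in this order, K has dimension 2 with simplices:

  0-simplices (10): [0], [1], [2], [3], [4], [5], [6], [7], [8], [9]
  1-simplices (30): (30 of them)
  2-simplices (20): (20 of them)

so the chain groups are C_0 ≅ Z^10, C_1 ≅ Z^30, C_2 ≅ Z^20.

∂_1: C_1 → C_0 is given by ∂[p,q] = [q] − [p]. For instance
  ∂[2,4] = [4] − [2].
The resulting 10×30 matrix has rank 9, and its Smith normal form has invariant factors (1,1,1,1,1,1,1,1,1).

The boundary map ∂_2: C_2 → C_1 maps a triangle to the signed sum of its edges. For instance
  ∂[1,3,9] = [3,9] − [1,9] + [1,3],
  ∂[1,2,7] = [2,7] − [1,7] + [1,2].
This gives a 30×20 integer matrix of rank 20; reducing to Smith normal form yields diagonal entries (1,1,1,1,1,1,1,1,1,1,1,1,1,1,1,1,1,1,1,2).

Reading off H_k = ker ∂_k / im ∂_{k+1}:

  H_1: rank ker ∂_1 − rank ∂_2 = (30 − 9) − 20 = 1, and ∂_2 has invariant factor 2 > 1, so H_1 = Z ⊕ Z/2.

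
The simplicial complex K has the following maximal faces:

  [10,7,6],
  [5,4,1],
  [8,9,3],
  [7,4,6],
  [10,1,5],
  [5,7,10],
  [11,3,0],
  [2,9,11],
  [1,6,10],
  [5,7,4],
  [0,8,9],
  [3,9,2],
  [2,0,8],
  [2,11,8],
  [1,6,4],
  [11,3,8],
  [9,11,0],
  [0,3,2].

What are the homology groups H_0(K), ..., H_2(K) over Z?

H_0 = Z^2,  H_1 = Z/2,  H_2 = Z.

Order the vertices as 0 < 1 < 2 < 3 < 4 < 5 < 6 < 7 < 8 < 9 < 10 < 11. Listing each simplex with vertices in this order, K has dimension 2 with simplices:

  0-simplices (12): [0], [1], [2], [3], [4], [5], [6], [7], [8], [9], [10], [11]
  1-simplices (27): (27 of them)
  2-simplices (18): (18 of them)

giving chain groups C_0 ≅ Z^12, C_1 ≅ Z^27, C_2 ≅ Z^18.

The boundary map ∂_1: C_1 → C_0 maps an edge to its endpoints' difference, ∂[p,q] = q − p.
The resulting 12×27 matrix has rank 10, and its Smith normal form has invariant factors (1,1,1,1,1,1,1,1,1,1).

∂_2: C_2 → C_1 acts by ∂[p,q,r] = [q,r] − [p,r] + [p,q]. For instance
  ∂[2,8,11] = [8,11] − [2,11] + [2,8],
  ∂[1,6,10] = [6,10] − [1,10] + [1,6].
This gives a 27×18 integer matrix of rank 17; reducing to Smith normal form yields diagonal entries (1,1,1,1,1,1,1,1,1,1,1,1,1,1,1,1,2).

Reading off H_k = ker ∂_k / im ∂_{k+1}:

  H_0: rank C_0 − rank ∂_1 = 12 − 10 = 2, and the invariant factors of ∂_1 are all 1, so H_0 = Z^2.
  H_1: rank ker ∂_1 − rank ∂_2 = (27 − 10) − 17 = 0, and ∂_2 has invariant factor 2 > 1, so H_1 = Z/2.
  H_2: rank ker ∂_2 − rank ∂_3 = (18 − 17) − 0 = 1, and there is no ∂_3, so H_2 = Z.

As a check, the Euler characteristic is 12 − 27 + 18 = 3, which agrees with 2 − 0 + 1 = 3.
(K is a triangulation of the disjoint union of the 2-sphere S^2 and the real projective plane RP^2.)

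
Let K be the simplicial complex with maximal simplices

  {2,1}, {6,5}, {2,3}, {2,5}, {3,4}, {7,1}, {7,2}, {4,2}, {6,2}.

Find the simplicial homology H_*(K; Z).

Order the vertices as 1 < 2 < 3 < 4 < 5 < 6 < 7. Listing each simplex with vertices in this order, K has dimension 1 with simplices:

  0-simplices (7): [1], [2], [3], [4], [5], [6], [7]
  1-simplices (9): [1,2], [1,7], [2,3], [2,4], [2,5], [2,6], [2,7], [3,4], [5,6]

so the chain groups are C_0 ≅ Z^7, C_1 ≅ Z^9.

Boundary ∂_1: C_1 → C_0 is given by ∂[p,q] = [q] − [p].
The resulting 7×9 matrix has rank 6, and its Smith normal form has invariant factors (1,1,1,1,1,1).

Reading off H_k = ker ∂_k / im ∂_{k+1}:

  H_0: rank C_0 − rank ∂_1 = 7 − 6 = 1, and the invariant factors of ∂_1 are all 1, so H_0 = Z.
  H_1: rank ker ∂_1 − rank ∂_2 = (9 − 6) − 0 = 3, and there is no ∂_2, so H_1 = Z^3.

H_0 = Z,  H_1 = Z^3.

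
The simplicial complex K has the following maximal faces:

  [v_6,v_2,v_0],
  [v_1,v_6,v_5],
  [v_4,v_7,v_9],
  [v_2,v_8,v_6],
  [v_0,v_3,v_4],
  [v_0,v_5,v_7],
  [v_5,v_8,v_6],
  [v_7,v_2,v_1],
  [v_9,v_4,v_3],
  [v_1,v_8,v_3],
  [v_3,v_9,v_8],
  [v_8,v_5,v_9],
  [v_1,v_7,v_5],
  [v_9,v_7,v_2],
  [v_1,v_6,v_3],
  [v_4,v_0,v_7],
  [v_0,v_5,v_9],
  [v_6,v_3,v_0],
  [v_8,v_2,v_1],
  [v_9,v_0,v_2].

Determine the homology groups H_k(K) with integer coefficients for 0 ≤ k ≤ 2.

H_0 ≅ Z,  H_1 ≅ Z ⊕ Z/2Z,  H_2 = 0.

Order the vertices as v_0 < v_1 < v_2 < v_3 < v_4 < v_5 < v_6 < v_7 < v_8 < v_9. Listing each simplex with vertices in this order, K has dimension 2 with simplices:

  0-simplices (10): [v_0], [v_1], [v_2], [v_3], [v_4], [v_5], [v_6], [v_7], [v_8], [v_9]
  1-simplices (30): (30 of them)
  2-simplices (20): (20 of them)

so the chain groups are C_0 ≅ Z^10, C_1 ≅ Z^30, C_2 ≅ Z^20.

The boundary map ∂_1: C_1 → C_0 sends each edge [p,q] (with p < q) to q − p. For instance
  ∂[v_1,v_6] = [v_6] − [v_1].
This gives a 10×30 integer matrix of rank 9; reducing to Smith normal form yields diagonal entries (1,1,1,1,1,1,1,1,1).

The boundary map ∂_2: C_2 → C_1 sends each 2-simplex [p,q,r] to [q,r] − [p,r] + [p,q]. For instance
  ∂[v_4,v_7,v_9] = [v_7,v_9] − [v_4,v_9] + [v_4,v_7],
  ∂[v_0,v_5,v_7] = [v_5,v_7] − [v_0,v_7] + [v_0,v_5].
This gives a 30×20 integer matrix of rank 20; reducing to Smith normal form yields diagonal entries (1,1,1,1,1,1,1,1,1,1,1,1,1,1,1,1,1,1,1,2).

From H_k ≅ ker(∂_k) / im(∂_{k+1}) we obtain:

  H_0: rank C_0 − rank ∂_1 = 10 − 9 = 1, and the invariant factors of ∂_1 are all 1, so H_0 = Z.
  H_1: rank ker ∂_1 − rank ∂_2 = (30 − 9) − 20 = 1, and ∂_2 has invariant factor 2 > 1, so H_1 = Z ⊕ Z/2Z.
  H_2: rank ker ∂_2 − rank ∂_3 = (20 − 20) − 0 = 0, and there is no ∂_3, so H_2 = 0.

(K is a triangulation of the Klein bottle.)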